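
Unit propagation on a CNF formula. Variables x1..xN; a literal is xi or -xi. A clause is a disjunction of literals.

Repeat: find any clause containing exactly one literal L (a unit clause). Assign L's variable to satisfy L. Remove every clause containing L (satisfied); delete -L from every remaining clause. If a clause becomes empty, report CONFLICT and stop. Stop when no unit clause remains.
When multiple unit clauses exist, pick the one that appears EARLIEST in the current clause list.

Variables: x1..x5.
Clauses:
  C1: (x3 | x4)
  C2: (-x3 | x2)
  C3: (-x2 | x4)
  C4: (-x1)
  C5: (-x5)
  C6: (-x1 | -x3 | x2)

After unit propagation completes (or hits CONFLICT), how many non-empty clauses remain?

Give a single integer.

Answer: 3

Derivation:
unit clause [-1] forces x1=F; simplify:
  satisfied 2 clause(s); 4 remain; assigned so far: [1]
unit clause [-5] forces x5=F; simplify:
  satisfied 1 clause(s); 3 remain; assigned so far: [1, 5]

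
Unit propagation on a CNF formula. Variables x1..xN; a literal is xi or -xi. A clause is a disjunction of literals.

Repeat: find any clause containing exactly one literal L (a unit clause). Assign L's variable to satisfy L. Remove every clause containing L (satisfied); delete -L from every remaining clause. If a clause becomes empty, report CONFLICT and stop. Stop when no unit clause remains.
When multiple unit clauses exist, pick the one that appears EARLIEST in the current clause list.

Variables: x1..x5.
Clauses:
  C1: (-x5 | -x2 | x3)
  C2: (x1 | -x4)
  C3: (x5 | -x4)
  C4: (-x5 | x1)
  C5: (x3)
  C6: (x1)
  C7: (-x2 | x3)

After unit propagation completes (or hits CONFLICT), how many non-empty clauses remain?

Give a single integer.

unit clause [3] forces x3=T; simplify:
  satisfied 3 clause(s); 4 remain; assigned so far: [3]
unit clause [1] forces x1=T; simplify:
  satisfied 3 clause(s); 1 remain; assigned so far: [1, 3]

Answer: 1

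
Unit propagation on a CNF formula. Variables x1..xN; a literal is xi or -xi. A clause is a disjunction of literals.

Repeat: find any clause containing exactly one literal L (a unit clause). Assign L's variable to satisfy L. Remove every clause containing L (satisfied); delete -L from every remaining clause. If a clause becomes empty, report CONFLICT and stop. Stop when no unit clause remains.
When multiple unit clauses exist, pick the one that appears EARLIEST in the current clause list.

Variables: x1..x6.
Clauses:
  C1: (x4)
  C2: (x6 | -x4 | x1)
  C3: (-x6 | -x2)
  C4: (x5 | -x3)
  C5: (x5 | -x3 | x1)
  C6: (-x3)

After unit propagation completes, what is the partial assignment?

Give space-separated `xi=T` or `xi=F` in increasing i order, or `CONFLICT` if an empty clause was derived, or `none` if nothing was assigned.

unit clause [4] forces x4=T; simplify:
  drop -4 from [6, -4, 1] -> [6, 1]
  satisfied 1 clause(s); 5 remain; assigned so far: [4]
unit clause [-3] forces x3=F; simplify:
  satisfied 3 clause(s); 2 remain; assigned so far: [3, 4]

Answer: x3=F x4=T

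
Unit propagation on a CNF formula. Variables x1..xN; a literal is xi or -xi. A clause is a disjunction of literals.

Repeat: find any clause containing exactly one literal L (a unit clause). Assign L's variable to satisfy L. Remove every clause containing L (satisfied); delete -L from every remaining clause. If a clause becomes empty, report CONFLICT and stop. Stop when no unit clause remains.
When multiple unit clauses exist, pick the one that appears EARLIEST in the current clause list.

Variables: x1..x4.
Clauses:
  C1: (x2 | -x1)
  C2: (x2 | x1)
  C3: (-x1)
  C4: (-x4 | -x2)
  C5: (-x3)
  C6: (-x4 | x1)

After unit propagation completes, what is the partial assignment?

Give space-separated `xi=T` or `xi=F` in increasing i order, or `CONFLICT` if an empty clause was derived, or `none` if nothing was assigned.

Answer: x1=F x2=T x3=F x4=F

Derivation:
unit clause [-1] forces x1=F; simplify:
  drop 1 from [2, 1] -> [2]
  drop 1 from [-4, 1] -> [-4]
  satisfied 2 clause(s); 4 remain; assigned so far: [1]
unit clause [2] forces x2=T; simplify:
  drop -2 from [-4, -2] -> [-4]
  satisfied 1 clause(s); 3 remain; assigned so far: [1, 2]
unit clause [-4] forces x4=F; simplify:
  satisfied 2 clause(s); 1 remain; assigned so far: [1, 2, 4]
unit clause [-3] forces x3=F; simplify:
  satisfied 1 clause(s); 0 remain; assigned so far: [1, 2, 3, 4]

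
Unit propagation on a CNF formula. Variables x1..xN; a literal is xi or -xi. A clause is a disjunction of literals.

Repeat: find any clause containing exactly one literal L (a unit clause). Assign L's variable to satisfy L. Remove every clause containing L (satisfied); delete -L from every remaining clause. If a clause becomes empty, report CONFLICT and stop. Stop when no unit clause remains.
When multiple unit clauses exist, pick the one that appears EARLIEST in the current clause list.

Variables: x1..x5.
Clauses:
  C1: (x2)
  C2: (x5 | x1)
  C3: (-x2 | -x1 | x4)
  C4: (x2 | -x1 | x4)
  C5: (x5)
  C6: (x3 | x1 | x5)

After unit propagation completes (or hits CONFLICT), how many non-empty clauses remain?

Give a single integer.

Answer: 1

Derivation:
unit clause [2] forces x2=T; simplify:
  drop -2 from [-2, -1, 4] -> [-1, 4]
  satisfied 2 clause(s); 4 remain; assigned so far: [2]
unit clause [5] forces x5=T; simplify:
  satisfied 3 clause(s); 1 remain; assigned so far: [2, 5]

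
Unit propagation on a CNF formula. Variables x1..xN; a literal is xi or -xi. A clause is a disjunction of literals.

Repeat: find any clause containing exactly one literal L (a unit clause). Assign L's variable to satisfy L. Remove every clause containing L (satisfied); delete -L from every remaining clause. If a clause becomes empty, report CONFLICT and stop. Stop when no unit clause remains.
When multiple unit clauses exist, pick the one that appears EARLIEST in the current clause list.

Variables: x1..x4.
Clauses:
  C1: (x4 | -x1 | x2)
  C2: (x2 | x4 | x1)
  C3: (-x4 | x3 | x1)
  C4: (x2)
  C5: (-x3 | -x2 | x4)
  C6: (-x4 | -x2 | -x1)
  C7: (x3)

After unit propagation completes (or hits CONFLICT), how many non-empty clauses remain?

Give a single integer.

unit clause [2] forces x2=T; simplify:
  drop -2 from [-3, -2, 4] -> [-3, 4]
  drop -2 from [-4, -2, -1] -> [-4, -1]
  satisfied 3 clause(s); 4 remain; assigned so far: [2]
unit clause [3] forces x3=T; simplify:
  drop -3 from [-3, 4] -> [4]
  satisfied 2 clause(s); 2 remain; assigned so far: [2, 3]
unit clause [4] forces x4=T; simplify:
  drop -4 from [-4, -1] -> [-1]
  satisfied 1 clause(s); 1 remain; assigned so far: [2, 3, 4]
unit clause [-1] forces x1=F; simplify:
  satisfied 1 clause(s); 0 remain; assigned so far: [1, 2, 3, 4]

Answer: 0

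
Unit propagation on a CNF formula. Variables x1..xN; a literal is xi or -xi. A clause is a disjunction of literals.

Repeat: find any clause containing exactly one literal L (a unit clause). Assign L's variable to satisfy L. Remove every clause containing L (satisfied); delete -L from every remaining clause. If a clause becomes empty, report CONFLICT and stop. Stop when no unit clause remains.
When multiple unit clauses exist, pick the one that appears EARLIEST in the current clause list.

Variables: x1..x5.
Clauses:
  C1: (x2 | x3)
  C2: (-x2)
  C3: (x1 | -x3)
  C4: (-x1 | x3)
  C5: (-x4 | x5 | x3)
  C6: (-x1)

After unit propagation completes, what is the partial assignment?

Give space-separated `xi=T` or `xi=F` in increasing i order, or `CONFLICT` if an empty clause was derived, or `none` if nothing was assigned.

Answer: CONFLICT

Derivation:
unit clause [-2] forces x2=F; simplify:
  drop 2 from [2, 3] -> [3]
  satisfied 1 clause(s); 5 remain; assigned so far: [2]
unit clause [3] forces x3=T; simplify:
  drop -3 from [1, -3] -> [1]
  satisfied 3 clause(s); 2 remain; assigned so far: [2, 3]
unit clause [1] forces x1=T; simplify:
  drop -1 from [-1] -> [] (empty!)
  satisfied 1 clause(s); 1 remain; assigned so far: [1, 2, 3]
CONFLICT (empty clause)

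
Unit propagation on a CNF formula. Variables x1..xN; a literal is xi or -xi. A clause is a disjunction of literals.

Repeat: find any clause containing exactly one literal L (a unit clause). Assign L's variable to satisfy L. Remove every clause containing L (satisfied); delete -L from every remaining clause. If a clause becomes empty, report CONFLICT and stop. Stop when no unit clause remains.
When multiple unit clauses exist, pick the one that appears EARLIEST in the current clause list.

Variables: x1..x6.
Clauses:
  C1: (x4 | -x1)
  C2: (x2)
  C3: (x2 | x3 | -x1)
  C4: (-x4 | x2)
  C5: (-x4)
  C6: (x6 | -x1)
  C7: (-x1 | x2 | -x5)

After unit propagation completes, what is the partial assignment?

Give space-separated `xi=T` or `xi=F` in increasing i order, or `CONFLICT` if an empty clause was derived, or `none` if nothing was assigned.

Answer: x1=F x2=T x4=F

Derivation:
unit clause [2] forces x2=T; simplify:
  satisfied 4 clause(s); 3 remain; assigned so far: [2]
unit clause [-4] forces x4=F; simplify:
  drop 4 from [4, -1] -> [-1]
  satisfied 1 clause(s); 2 remain; assigned so far: [2, 4]
unit clause [-1] forces x1=F; simplify:
  satisfied 2 clause(s); 0 remain; assigned so far: [1, 2, 4]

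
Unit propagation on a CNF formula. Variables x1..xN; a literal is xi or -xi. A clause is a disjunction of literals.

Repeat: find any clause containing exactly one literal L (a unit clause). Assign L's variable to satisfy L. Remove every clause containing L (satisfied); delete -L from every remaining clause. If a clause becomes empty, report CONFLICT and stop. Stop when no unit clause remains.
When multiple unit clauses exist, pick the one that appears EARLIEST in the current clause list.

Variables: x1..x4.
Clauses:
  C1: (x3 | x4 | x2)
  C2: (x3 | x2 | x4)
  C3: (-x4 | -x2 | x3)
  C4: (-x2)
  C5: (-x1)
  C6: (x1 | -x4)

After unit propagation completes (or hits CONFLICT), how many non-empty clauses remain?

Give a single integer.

unit clause [-2] forces x2=F; simplify:
  drop 2 from [3, 4, 2] -> [3, 4]
  drop 2 from [3, 2, 4] -> [3, 4]
  satisfied 2 clause(s); 4 remain; assigned so far: [2]
unit clause [-1] forces x1=F; simplify:
  drop 1 from [1, -4] -> [-4]
  satisfied 1 clause(s); 3 remain; assigned so far: [1, 2]
unit clause [-4] forces x4=F; simplify:
  drop 4 from [3, 4] -> [3]
  drop 4 from [3, 4] -> [3]
  satisfied 1 clause(s); 2 remain; assigned so far: [1, 2, 4]
unit clause [3] forces x3=T; simplify:
  satisfied 2 clause(s); 0 remain; assigned so far: [1, 2, 3, 4]

Answer: 0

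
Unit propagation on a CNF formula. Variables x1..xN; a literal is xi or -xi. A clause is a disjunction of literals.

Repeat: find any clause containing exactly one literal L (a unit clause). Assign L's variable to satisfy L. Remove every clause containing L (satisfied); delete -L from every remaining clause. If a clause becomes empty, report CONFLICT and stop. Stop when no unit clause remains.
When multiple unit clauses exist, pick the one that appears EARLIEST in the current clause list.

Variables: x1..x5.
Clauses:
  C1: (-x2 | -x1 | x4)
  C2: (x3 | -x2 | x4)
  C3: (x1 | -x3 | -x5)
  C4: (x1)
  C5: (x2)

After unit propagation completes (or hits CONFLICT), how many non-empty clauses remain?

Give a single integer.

Answer: 0

Derivation:
unit clause [1] forces x1=T; simplify:
  drop -1 from [-2, -1, 4] -> [-2, 4]
  satisfied 2 clause(s); 3 remain; assigned so far: [1]
unit clause [2] forces x2=T; simplify:
  drop -2 from [-2, 4] -> [4]
  drop -2 from [3, -2, 4] -> [3, 4]
  satisfied 1 clause(s); 2 remain; assigned so far: [1, 2]
unit clause [4] forces x4=T; simplify:
  satisfied 2 clause(s); 0 remain; assigned so far: [1, 2, 4]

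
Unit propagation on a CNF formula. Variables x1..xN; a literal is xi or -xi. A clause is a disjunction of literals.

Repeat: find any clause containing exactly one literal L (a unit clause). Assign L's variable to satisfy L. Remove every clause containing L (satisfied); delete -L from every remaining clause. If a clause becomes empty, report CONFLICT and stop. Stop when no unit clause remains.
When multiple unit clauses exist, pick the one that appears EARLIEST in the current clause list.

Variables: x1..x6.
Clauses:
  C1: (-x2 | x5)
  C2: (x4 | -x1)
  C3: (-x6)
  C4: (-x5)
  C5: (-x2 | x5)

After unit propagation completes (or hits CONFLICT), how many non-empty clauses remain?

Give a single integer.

Answer: 1

Derivation:
unit clause [-6] forces x6=F; simplify:
  satisfied 1 clause(s); 4 remain; assigned so far: [6]
unit clause [-5] forces x5=F; simplify:
  drop 5 from [-2, 5] -> [-2]
  drop 5 from [-2, 5] -> [-2]
  satisfied 1 clause(s); 3 remain; assigned so far: [5, 6]
unit clause [-2] forces x2=F; simplify:
  satisfied 2 clause(s); 1 remain; assigned so far: [2, 5, 6]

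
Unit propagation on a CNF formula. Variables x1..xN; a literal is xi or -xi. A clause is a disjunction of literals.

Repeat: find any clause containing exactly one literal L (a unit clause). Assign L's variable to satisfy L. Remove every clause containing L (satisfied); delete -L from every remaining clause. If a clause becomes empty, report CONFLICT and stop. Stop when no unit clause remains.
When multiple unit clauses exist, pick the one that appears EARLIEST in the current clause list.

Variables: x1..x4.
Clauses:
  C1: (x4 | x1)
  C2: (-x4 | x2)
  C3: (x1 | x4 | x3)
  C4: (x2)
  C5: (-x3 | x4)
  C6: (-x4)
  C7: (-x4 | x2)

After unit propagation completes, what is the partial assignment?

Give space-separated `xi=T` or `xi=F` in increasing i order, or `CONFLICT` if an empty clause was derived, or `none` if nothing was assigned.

unit clause [2] forces x2=T; simplify:
  satisfied 3 clause(s); 4 remain; assigned so far: [2]
unit clause [-4] forces x4=F; simplify:
  drop 4 from [4, 1] -> [1]
  drop 4 from [1, 4, 3] -> [1, 3]
  drop 4 from [-3, 4] -> [-3]
  satisfied 1 clause(s); 3 remain; assigned so far: [2, 4]
unit clause [1] forces x1=T; simplify:
  satisfied 2 clause(s); 1 remain; assigned so far: [1, 2, 4]
unit clause [-3] forces x3=F; simplify:
  satisfied 1 clause(s); 0 remain; assigned so far: [1, 2, 3, 4]

Answer: x1=T x2=T x3=F x4=F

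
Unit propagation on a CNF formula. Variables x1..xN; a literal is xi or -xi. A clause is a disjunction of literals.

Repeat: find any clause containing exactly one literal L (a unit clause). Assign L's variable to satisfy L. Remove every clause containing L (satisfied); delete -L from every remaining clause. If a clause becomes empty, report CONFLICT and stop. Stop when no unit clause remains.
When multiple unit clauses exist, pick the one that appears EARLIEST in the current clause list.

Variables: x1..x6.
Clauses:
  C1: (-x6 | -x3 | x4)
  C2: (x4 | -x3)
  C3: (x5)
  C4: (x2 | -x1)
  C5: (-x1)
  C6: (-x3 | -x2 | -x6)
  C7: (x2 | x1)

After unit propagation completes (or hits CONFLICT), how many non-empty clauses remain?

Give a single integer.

Answer: 3

Derivation:
unit clause [5] forces x5=T; simplify:
  satisfied 1 clause(s); 6 remain; assigned so far: [5]
unit clause [-1] forces x1=F; simplify:
  drop 1 from [2, 1] -> [2]
  satisfied 2 clause(s); 4 remain; assigned so far: [1, 5]
unit clause [2] forces x2=T; simplify:
  drop -2 from [-3, -2, -6] -> [-3, -6]
  satisfied 1 clause(s); 3 remain; assigned so far: [1, 2, 5]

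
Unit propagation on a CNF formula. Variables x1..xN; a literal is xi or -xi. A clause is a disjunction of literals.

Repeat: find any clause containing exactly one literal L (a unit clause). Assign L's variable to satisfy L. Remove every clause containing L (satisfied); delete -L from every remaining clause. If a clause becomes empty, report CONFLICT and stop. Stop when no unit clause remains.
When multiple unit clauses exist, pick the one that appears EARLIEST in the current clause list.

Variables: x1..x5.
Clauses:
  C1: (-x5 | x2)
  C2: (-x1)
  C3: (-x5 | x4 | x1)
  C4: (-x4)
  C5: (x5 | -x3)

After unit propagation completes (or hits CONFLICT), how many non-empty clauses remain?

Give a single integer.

unit clause [-1] forces x1=F; simplify:
  drop 1 from [-5, 4, 1] -> [-5, 4]
  satisfied 1 clause(s); 4 remain; assigned so far: [1]
unit clause [-4] forces x4=F; simplify:
  drop 4 from [-5, 4] -> [-5]
  satisfied 1 clause(s); 3 remain; assigned so far: [1, 4]
unit clause [-5] forces x5=F; simplify:
  drop 5 from [5, -3] -> [-3]
  satisfied 2 clause(s); 1 remain; assigned so far: [1, 4, 5]
unit clause [-3] forces x3=F; simplify:
  satisfied 1 clause(s); 0 remain; assigned so far: [1, 3, 4, 5]

Answer: 0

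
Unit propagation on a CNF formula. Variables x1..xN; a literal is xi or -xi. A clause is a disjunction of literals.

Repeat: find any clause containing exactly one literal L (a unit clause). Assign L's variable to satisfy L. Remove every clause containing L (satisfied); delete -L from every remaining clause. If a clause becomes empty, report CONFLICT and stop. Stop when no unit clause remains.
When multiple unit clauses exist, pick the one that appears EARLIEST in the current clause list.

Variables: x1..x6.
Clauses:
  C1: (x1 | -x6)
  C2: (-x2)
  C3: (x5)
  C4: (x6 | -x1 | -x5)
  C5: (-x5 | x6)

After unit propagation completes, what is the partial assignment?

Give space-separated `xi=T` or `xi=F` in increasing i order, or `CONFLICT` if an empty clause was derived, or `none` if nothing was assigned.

Answer: x1=T x2=F x5=T x6=T

Derivation:
unit clause [-2] forces x2=F; simplify:
  satisfied 1 clause(s); 4 remain; assigned so far: [2]
unit clause [5] forces x5=T; simplify:
  drop -5 from [6, -1, -5] -> [6, -1]
  drop -5 from [-5, 6] -> [6]
  satisfied 1 clause(s); 3 remain; assigned so far: [2, 5]
unit clause [6] forces x6=T; simplify:
  drop -6 from [1, -6] -> [1]
  satisfied 2 clause(s); 1 remain; assigned so far: [2, 5, 6]
unit clause [1] forces x1=T; simplify:
  satisfied 1 clause(s); 0 remain; assigned so far: [1, 2, 5, 6]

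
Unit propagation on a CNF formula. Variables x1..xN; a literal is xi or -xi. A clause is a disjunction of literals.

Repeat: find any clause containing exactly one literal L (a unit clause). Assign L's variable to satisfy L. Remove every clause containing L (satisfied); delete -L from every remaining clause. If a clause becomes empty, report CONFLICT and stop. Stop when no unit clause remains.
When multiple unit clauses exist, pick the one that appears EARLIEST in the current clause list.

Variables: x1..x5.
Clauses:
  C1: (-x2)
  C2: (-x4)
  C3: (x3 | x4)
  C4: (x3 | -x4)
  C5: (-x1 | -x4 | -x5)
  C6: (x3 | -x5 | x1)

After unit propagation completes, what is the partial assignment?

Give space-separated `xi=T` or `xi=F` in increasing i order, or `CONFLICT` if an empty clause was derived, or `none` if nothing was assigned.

unit clause [-2] forces x2=F; simplify:
  satisfied 1 clause(s); 5 remain; assigned so far: [2]
unit clause [-4] forces x4=F; simplify:
  drop 4 from [3, 4] -> [3]
  satisfied 3 clause(s); 2 remain; assigned so far: [2, 4]
unit clause [3] forces x3=T; simplify:
  satisfied 2 clause(s); 0 remain; assigned so far: [2, 3, 4]

Answer: x2=F x3=T x4=F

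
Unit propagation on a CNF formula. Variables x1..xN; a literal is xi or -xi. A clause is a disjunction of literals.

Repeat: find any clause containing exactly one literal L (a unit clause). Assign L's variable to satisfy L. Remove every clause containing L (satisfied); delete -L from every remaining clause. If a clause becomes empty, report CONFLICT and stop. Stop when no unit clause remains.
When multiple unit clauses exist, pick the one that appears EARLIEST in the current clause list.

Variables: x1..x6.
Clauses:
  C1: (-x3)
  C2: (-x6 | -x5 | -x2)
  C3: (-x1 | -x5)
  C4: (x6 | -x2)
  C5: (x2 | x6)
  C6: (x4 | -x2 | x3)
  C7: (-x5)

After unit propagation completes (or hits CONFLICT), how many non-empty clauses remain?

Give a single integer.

unit clause [-3] forces x3=F; simplify:
  drop 3 from [4, -2, 3] -> [4, -2]
  satisfied 1 clause(s); 6 remain; assigned so far: [3]
unit clause [-5] forces x5=F; simplify:
  satisfied 3 clause(s); 3 remain; assigned so far: [3, 5]

Answer: 3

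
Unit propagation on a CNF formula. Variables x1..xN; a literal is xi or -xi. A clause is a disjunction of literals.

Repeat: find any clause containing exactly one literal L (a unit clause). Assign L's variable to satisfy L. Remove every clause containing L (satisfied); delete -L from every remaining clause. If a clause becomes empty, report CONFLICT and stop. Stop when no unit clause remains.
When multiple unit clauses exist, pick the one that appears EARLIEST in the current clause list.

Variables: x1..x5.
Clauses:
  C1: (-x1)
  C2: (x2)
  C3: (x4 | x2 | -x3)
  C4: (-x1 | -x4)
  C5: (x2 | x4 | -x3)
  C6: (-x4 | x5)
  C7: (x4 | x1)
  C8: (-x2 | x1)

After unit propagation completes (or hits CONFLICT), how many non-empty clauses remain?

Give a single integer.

unit clause [-1] forces x1=F; simplify:
  drop 1 from [4, 1] -> [4]
  drop 1 from [-2, 1] -> [-2]
  satisfied 2 clause(s); 6 remain; assigned so far: [1]
unit clause [2] forces x2=T; simplify:
  drop -2 from [-2] -> [] (empty!)
  satisfied 3 clause(s); 3 remain; assigned so far: [1, 2]
CONFLICT (empty clause)

Answer: 2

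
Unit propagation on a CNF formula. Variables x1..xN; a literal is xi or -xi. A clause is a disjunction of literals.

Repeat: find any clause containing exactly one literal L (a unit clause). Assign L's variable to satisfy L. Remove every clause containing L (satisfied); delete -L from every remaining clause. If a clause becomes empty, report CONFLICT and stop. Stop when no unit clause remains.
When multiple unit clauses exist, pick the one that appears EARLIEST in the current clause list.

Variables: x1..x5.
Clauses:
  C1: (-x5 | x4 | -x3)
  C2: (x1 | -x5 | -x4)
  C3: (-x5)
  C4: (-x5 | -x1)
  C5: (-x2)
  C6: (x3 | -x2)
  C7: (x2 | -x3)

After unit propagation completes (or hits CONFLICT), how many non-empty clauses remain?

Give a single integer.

unit clause [-5] forces x5=F; simplify:
  satisfied 4 clause(s); 3 remain; assigned so far: [5]
unit clause [-2] forces x2=F; simplify:
  drop 2 from [2, -3] -> [-3]
  satisfied 2 clause(s); 1 remain; assigned so far: [2, 5]
unit clause [-3] forces x3=F; simplify:
  satisfied 1 clause(s); 0 remain; assigned so far: [2, 3, 5]

Answer: 0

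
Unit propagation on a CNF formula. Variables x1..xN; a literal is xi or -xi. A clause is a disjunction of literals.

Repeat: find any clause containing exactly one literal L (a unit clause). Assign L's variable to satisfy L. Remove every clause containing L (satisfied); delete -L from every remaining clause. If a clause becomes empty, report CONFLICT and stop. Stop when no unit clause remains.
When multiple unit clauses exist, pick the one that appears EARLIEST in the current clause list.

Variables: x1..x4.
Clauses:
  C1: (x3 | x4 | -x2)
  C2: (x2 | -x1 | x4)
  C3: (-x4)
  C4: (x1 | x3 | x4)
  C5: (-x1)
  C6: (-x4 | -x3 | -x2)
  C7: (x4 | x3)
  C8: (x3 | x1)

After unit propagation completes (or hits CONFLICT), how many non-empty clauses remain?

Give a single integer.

unit clause [-4] forces x4=F; simplify:
  drop 4 from [3, 4, -2] -> [3, -2]
  drop 4 from [2, -1, 4] -> [2, -1]
  drop 4 from [1, 3, 4] -> [1, 3]
  drop 4 from [4, 3] -> [3]
  satisfied 2 clause(s); 6 remain; assigned so far: [4]
unit clause [-1] forces x1=F; simplify:
  drop 1 from [1, 3] -> [3]
  drop 1 from [3, 1] -> [3]
  satisfied 2 clause(s); 4 remain; assigned so far: [1, 4]
unit clause [3] forces x3=T; simplify:
  satisfied 4 clause(s); 0 remain; assigned so far: [1, 3, 4]

Answer: 0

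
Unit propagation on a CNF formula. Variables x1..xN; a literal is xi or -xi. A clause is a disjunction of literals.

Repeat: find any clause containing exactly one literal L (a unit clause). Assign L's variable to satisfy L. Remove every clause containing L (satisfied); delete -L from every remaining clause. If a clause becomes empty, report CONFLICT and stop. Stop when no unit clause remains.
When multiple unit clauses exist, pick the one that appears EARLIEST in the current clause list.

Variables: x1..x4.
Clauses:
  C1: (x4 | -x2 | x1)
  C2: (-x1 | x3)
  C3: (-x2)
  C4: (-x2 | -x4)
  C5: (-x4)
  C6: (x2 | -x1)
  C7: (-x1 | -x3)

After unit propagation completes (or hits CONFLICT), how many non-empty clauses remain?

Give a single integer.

Answer: 0

Derivation:
unit clause [-2] forces x2=F; simplify:
  drop 2 from [2, -1] -> [-1]
  satisfied 3 clause(s); 4 remain; assigned so far: [2]
unit clause [-4] forces x4=F; simplify:
  satisfied 1 clause(s); 3 remain; assigned so far: [2, 4]
unit clause [-1] forces x1=F; simplify:
  satisfied 3 clause(s); 0 remain; assigned so far: [1, 2, 4]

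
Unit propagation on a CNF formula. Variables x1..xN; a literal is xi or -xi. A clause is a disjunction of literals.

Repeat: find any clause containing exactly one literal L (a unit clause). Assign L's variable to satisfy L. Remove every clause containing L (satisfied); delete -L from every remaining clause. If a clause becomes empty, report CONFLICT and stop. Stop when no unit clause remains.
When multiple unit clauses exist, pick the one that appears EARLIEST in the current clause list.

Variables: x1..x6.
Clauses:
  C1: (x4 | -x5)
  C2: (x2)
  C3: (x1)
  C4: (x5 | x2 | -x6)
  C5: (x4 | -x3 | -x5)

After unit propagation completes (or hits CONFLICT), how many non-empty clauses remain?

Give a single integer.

unit clause [2] forces x2=T; simplify:
  satisfied 2 clause(s); 3 remain; assigned so far: [2]
unit clause [1] forces x1=T; simplify:
  satisfied 1 clause(s); 2 remain; assigned so far: [1, 2]

Answer: 2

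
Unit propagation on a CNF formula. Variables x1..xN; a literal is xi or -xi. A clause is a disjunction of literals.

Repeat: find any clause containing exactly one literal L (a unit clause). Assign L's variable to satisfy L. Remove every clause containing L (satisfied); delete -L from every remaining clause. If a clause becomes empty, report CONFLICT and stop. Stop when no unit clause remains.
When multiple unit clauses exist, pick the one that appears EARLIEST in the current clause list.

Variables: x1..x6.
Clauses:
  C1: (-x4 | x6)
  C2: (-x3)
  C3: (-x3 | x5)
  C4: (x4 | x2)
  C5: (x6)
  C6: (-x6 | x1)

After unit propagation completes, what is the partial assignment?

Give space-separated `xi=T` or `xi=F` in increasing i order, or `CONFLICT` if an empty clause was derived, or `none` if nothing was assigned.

Answer: x1=T x3=F x6=T

Derivation:
unit clause [-3] forces x3=F; simplify:
  satisfied 2 clause(s); 4 remain; assigned so far: [3]
unit clause [6] forces x6=T; simplify:
  drop -6 from [-6, 1] -> [1]
  satisfied 2 clause(s); 2 remain; assigned so far: [3, 6]
unit clause [1] forces x1=T; simplify:
  satisfied 1 clause(s); 1 remain; assigned so far: [1, 3, 6]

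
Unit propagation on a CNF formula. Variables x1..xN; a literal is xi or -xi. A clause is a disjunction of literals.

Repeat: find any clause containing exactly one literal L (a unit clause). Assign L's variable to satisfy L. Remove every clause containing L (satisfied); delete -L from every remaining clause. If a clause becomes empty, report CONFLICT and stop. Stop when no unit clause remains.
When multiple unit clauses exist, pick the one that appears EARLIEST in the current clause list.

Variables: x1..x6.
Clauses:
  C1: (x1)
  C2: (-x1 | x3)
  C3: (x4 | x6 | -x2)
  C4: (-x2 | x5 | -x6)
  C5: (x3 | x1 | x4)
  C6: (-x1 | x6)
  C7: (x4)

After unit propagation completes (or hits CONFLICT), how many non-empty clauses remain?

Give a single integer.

unit clause [1] forces x1=T; simplify:
  drop -1 from [-1, 3] -> [3]
  drop -1 from [-1, 6] -> [6]
  satisfied 2 clause(s); 5 remain; assigned so far: [1]
unit clause [3] forces x3=T; simplify:
  satisfied 1 clause(s); 4 remain; assigned so far: [1, 3]
unit clause [6] forces x6=T; simplify:
  drop -6 from [-2, 5, -6] -> [-2, 5]
  satisfied 2 clause(s); 2 remain; assigned so far: [1, 3, 6]
unit clause [4] forces x4=T; simplify:
  satisfied 1 clause(s); 1 remain; assigned so far: [1, 3, 4, 6]

Answer: 1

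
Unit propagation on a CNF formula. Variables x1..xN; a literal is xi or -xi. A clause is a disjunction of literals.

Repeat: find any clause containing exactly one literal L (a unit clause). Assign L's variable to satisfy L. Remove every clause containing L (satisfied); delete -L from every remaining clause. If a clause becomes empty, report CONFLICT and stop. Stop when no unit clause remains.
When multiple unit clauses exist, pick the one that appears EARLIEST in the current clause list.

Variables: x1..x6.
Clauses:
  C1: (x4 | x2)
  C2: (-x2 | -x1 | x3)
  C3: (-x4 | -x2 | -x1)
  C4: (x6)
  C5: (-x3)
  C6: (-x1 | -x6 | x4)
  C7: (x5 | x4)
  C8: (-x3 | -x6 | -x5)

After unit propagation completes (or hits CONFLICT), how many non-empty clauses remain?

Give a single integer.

Answer: 5

Derivation:
unit clause [6] forces x6=T; simplify:
  drop -6 from [-1, -6, 4] -> [-1, 4]
  drop -6 from [-3, -6, -5] -> [-3, -5]
  satisfied 1 clause(s); 7 remain; assigned so far: [6]
unit clause [-3] forces x3=F; simplify:
  drop 3 from [-2, -1, 3] -> [-2, -1]
  satisfied 2 clause(s); 5 remain; assigned so far: [3, 6]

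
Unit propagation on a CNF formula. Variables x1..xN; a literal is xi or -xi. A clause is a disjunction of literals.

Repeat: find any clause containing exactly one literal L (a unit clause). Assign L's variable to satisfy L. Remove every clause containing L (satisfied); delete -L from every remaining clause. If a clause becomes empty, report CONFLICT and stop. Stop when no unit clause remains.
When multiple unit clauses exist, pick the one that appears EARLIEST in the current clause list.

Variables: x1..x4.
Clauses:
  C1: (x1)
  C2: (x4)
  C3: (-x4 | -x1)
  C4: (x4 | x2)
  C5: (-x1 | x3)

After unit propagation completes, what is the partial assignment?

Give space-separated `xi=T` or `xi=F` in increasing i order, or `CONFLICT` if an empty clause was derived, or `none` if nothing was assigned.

Answer: CONFLICT

Derivation:
unit clause [1] forces x1=T; simplify:
  drop -1 from [-4, -1] -> [-4]
  drop -1 from [-1, 3] -> [3]
  satisfied 1 clause(s); 4 remain; assigned so far: [1]
unit clause [4] forces x4=T; simplify:
  drop -4 from [-4] -> [] (empty!)
  satisfied 2 clause(s); 2 remain; assigned so far: [1, 4]
CONFLICT (empty clause)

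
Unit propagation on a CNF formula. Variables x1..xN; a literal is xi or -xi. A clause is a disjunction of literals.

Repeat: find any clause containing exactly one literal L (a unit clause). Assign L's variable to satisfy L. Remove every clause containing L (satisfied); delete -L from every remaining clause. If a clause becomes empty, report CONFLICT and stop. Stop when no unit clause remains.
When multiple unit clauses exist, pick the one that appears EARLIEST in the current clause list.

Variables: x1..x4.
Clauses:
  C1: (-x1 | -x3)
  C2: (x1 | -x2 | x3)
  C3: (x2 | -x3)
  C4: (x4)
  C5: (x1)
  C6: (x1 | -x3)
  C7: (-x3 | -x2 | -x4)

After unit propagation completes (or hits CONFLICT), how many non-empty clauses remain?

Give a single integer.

Answer: 0

Derivation:
unit clause [4] forces x4=T; simplify:
  drop -4 from [-3, -2, -4] -> [-3, -2]
  satisfied 1 clause(s); 6 remain; assigned so far: [4]
unit clause [1] forces x1=T; simplify:
  drop -1 from [-1, -3] -> [-3]
  satisfied 3 clause(s); 3 remain; assigned so far: [1, 4]
unit clause [-3] forces x3=F; simplify:
  satisfied 3 clause(s); 0 remain; assigned so far: [1, 3, 4]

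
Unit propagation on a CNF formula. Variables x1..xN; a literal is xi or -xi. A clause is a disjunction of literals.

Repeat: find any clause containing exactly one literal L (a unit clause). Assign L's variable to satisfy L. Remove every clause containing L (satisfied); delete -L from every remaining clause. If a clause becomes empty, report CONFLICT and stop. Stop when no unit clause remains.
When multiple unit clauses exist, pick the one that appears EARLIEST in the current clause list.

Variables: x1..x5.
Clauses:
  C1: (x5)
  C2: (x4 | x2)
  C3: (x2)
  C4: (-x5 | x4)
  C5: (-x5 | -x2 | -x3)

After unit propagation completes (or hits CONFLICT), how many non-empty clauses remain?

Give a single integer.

unit clause [5] forces x5=T; simplify:
  drop -5 from [-5, 4] -> [4]
  drop -5 from [-5, -2, -3] -> [-2, -3]
  satisfied 1 clause(s); 4 remain; assigned so far: [5]
unit clause [2] forces x2=T; simplify:
  drop -2 from [-2, -3] -> [-3]
  satisfied 2 clause(s); 2 remain; assigned so far: [2, 5]
unit clause [4] forces x4=T; simplify:
  satisfied 1 clause(s); 1 remain; assigned so far: [2, 4, 5]
unit clause [-3] forces x3=F; simplify:
  satisfied 1 clause(s); 0 remain; assigned so far: [2, 3, 4, 5]

Answer: 0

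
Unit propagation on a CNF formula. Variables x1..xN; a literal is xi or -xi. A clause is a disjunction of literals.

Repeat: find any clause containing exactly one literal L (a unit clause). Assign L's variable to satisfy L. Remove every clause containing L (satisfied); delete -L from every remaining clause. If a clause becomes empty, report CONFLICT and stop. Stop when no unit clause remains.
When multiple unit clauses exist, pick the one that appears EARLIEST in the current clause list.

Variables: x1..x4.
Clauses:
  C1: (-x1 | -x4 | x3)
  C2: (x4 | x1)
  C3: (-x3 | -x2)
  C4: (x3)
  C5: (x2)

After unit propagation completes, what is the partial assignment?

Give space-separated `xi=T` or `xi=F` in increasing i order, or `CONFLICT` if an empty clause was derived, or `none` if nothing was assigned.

unit clause [3] forces x3=T; simplify:
  drop -3 from [-3, -2] -> [-2]
  satisfied 2 clause(s); 3 remain; assigned so far: [3]
unit clause [-2] forces x2=F; simplify:
  drop 2 from [2] -> [] (empty!)
  satisfied 1 clause(s); 2 remain; assigned so far: [2, 3]
CONFLICT (empty clause)

Answer: CONFLICT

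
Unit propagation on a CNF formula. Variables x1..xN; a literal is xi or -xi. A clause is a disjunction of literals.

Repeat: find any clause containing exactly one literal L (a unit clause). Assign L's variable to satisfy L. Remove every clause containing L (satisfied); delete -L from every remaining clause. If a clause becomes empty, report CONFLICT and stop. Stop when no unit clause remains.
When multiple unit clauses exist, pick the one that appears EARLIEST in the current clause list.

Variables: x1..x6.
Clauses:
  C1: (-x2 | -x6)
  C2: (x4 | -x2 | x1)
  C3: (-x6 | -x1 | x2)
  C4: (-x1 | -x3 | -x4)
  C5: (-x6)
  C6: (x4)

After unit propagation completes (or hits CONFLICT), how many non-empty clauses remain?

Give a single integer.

Answer: 1

Derivation:
unit clause [-6] forces x6=F; simplify:
  satisfied 3 clause(s); 3 remain; assigned so far: [6]
unit clause [4] forces x4=T; simplify:
  drop -4 from [-1, -3, -4] -> [-1, -3]
  satisfied 2 clause(s); 1 remain; assigned so far: [4, 6]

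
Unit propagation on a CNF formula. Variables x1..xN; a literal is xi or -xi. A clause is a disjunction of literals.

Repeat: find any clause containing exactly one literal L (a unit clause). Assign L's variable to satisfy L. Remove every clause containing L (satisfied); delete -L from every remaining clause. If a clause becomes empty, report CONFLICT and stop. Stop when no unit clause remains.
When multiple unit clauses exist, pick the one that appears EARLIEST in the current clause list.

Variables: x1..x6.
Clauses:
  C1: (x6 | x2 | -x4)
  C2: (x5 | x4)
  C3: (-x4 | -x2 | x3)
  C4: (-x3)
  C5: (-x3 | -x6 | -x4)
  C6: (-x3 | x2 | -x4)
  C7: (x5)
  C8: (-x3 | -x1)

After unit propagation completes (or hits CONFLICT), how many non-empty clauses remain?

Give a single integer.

Answer: 2

Derivation:
unit clause [-3] forces x3=F; simplify:
  drop 3 from [-4, -2, 3] -> [-4, -2]
  satisfied 4 clause(s); 4 remain; assigned so far: [3]
unit clause [5] forces x5=T; simplify:
  satisfied 2 clause(s); 2 remain; assigned so far: [3, 5]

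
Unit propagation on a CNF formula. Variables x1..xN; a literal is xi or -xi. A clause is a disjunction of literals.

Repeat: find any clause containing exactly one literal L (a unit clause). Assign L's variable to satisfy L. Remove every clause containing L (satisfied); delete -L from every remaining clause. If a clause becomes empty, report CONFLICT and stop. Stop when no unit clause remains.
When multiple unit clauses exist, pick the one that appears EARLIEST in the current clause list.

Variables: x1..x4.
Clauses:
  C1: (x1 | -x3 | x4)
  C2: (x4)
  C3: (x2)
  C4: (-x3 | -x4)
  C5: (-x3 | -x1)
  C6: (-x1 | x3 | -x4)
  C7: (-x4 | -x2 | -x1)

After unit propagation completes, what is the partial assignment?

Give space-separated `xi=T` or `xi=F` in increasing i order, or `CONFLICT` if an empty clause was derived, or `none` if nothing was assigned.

Answer: x1=F x2=T x3=F x4=T

Derivation:
unit clause [4] forces x4=T; simplify:
  drop -4 from [-3, -4] -> [-3]
  drop -4 from [-1, 3, -4] -> [-1, 3]
  drop -4 from [-4, -2, -1] -> [-2, -1]
  satisfied 2 clause(s); 5 remain; assigned so far: [4]
unit clause [2] forces x2=T; simplify:
  drop -2 from [-2, -1] -> [-1]
  satisfied 1 clause(s); 4 remain; assigned so far: [2, 4]
unit clause [-3] forces x3=F; simplify:
  drop 3 from [-1, 3] -> [-1]
  satisfied 2 clause(s); 2 remain; assigned so far: [2, 3, 4]
unit clause [-1] forces x1=F; simplify:
  satisfied 2 clause(s); 0 remain; assigned so far: [1, 2, 3, 4]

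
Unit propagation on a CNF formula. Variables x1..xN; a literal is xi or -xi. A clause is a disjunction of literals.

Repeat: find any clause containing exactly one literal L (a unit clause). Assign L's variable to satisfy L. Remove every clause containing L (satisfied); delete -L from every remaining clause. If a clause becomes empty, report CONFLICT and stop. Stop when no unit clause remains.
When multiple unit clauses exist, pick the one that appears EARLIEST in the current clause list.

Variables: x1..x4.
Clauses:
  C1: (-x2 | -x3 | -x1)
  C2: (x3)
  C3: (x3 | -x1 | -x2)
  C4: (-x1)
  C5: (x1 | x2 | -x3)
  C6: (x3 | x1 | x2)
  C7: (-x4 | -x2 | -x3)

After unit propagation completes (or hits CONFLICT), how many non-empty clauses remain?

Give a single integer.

unit clause [3] forces x3=T; simplify:
  drop -3 from [-2, -3, -1] -> [-2, -1]
  drop -3 from [1, 2, -3] -> [1, 2]
  drop -3 from [-4, -2, -3] -> [-4, -2]
  satisfied 3 clause(s); 4 remain; assigned so far: [3]
unit clause [-1] forces x1=F; simplify:
  drop 1 from [1, 2] -> [2]
  satisfied 2 clause(s); 2 remain; assigned so far: [1, 3]
unit clause [2] forces x2=T; simplify:
  drop -2 from [-4, -2] -> [-4]
  satisfied 1 clause(s); 1 remain; assigned so far: [1, 2, 3]
unit clause [-4] forces x4=F; simplify:
  satisfied 1 clause(s); 0 remain; assigned so far: [1, 2, 3, 4]

Answer: 0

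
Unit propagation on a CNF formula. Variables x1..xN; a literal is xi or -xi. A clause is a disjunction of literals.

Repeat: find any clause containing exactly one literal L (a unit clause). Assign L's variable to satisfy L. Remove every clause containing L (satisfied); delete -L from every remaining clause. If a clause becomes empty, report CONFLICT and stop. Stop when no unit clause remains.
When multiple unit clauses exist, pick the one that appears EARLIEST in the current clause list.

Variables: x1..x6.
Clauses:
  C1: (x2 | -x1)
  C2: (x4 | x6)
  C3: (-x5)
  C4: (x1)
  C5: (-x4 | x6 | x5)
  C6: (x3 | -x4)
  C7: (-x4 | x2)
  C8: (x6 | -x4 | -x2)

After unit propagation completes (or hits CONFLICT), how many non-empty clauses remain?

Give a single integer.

Answer: 4

Derivation:
unit clause [-5] forces x5=F; simplify:
  drop 5 from [-4, 6, 5] -> [-4, 6]
  satisfied 1 clause(s); 7 remain; assigned so far: [5]
unit clause [1] forces x1=T; simplify:
  drop -1 from [2, -1] -> [2]
  satisfied 1 clause(s); 6 remain; assigned so far: [1, 5]
unit clause [2] forces x2=T; simplify:
  drop -2 from [6, -4, -2] -> [6, -4]
  satisfied 2 clause(s); 4 remain; assigned so far: [1, 2, 5]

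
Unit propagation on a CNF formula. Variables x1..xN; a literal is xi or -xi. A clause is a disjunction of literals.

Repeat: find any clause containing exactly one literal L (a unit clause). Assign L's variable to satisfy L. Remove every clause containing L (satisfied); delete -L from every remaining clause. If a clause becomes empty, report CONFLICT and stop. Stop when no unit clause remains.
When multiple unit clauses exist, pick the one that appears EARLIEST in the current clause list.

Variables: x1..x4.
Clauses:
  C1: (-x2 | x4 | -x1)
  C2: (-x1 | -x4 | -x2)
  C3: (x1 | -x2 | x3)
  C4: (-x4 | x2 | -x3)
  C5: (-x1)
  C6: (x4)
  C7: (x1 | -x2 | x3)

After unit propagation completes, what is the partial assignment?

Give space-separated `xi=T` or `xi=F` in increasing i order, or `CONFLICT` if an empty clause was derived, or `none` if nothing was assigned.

Answer: x1=F x4=T

Derivation:
unit clause [-1] forces x1=F; simplify:
  drop 1 from [1, -2, 3] -> [-2, 3]
  drop 1 from [1, -2, 3] -> [-2, 3]
  satisfied 3 clause(s); 4 remain; assigned so far: [1]
unit clause [4] forces x4=T; simplify:
  drop -4 from [-4, 2, -3] -> [2, -3]
  satisfied 1 clause(s); 3 remain; assigned so far: [1, 4]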